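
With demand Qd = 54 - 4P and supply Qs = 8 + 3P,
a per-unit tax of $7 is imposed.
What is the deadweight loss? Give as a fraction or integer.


Pre-tax equilibrium quantity: Q* = 194/7
Post-tax equilibrium quantity: Q_tax = 110/7
Reduction in quantity: Q* - Q_tax = 12
DWL = (1/2) * tax * (Q* - Q_tax)
DWL = (1/2) * 7 * 12 = 42

42


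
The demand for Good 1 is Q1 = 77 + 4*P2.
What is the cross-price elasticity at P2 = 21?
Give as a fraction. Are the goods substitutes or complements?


dQ1/dP2 = 4
At P2 = 21: Q1 = 77 + 4*21 = 161
Exy = (dQ1/dP2)(P2/Q1) = 4 * 21 / 161 = 12/23
Since Exy > 0, the goods are substitutes.

12/23 (substitutes)


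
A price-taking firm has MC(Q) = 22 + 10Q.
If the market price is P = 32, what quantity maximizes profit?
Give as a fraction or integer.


In perfect competition, profit is maximized where P = MC.
32 = 22 + 10Q
10 = 10Q
Q* = 10/10 = 1

1


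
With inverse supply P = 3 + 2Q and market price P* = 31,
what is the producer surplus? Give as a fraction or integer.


Minimum supply price (at Q=0): P_min = 3
Quantity supplied at P* = 31:
Q* = (31 - 3)/2 = 14
PS = (1/2) * Q* * (P* - P_min)
PS = (1/2) * 14 * (31 - 3)
PS = (1/2) * 14 * 28 = 196

196


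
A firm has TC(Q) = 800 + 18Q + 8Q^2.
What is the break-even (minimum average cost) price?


AC(Q) = 800/Q + 18 + 8Q
To minimize: dAC/dQ = -800/Q^2 + 8 = 0
Q^2 = 800/8 = 100
Q* = 10
Min AC = 800/10 + 18 + 8*10
Min AC = 80 + 18 + 80 = 178

178


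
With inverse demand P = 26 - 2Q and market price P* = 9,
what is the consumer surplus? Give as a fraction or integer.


Maximum willingness to pay (at Q=0): P_max = 26
Quantity demanded at P* = 9:
Q* = (26 - 9)/2 = 17/2
CS = (1/2) * Q* * (P_max - P*)
CS = (1/2) * 17/2 * (26 - 9)
CS = (1/2) * 17/2 * 17 = 289/4

289/4


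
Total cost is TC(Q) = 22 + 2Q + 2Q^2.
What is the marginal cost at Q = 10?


MC = dTC/dQ = 2 + 2*2*Q
At Q = 10:
MC = 2 + 4*10
MC = 2 + 40 = 42

42


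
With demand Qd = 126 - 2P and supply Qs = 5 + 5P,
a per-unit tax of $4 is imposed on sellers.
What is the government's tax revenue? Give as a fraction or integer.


With tax on sellers, new supply: Qs' = 5 + 5(P - 4)
= 5P - 15
New equilibrium quantity:
Q_new = 600/7
Tax revenue = tax * Q_new = 4 * 600/7 = 2400/7

2400/7


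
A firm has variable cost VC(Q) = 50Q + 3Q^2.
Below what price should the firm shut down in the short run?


AVC(Q) = VC(Q)/Q = 50 + 3Q
AVC is increasing in Q, so minimum AVC is at Q -> 0+.
Min AVC = 50
The firm should shut down if P < 50.

50


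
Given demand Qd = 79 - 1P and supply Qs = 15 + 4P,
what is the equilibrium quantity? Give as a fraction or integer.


First find equilibrium price:
79 - 1P = 15 + 4P
P* = 64/5 = 64/5
Then substitute into demand:
Q* = 79 - 1 * 64/5 = 331/5

331/5


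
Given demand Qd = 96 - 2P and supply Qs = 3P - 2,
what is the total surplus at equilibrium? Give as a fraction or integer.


Find equilibrium: 96 - 2P = 3P - 2
96 + 2 = 5P
P* = 98/5 = 98/5
Q* = 3*98/5 - 2 = 284/5
Inverse demand: P = 48 - Q/2, so P_max = 48
Inverse supply: P = 2/3 + Q/3, so P_min = 2/3
CS = (1/2) * 284/5 * (48 - 98/5) = 20164/25
PS = (1/2) * 284/5 * (98/5 - 2/3) = 40328/75
TS = CS + PS = 20164/25 + 40328/75 = 20164/15

20164/15


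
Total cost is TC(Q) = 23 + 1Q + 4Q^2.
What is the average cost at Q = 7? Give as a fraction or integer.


TC(7) = 23 + 1*7 + 4*7^2
TC(7) = 23 + 7 + 196 = 226
AC = TC/Q = 226/7 = 226/7

226/7


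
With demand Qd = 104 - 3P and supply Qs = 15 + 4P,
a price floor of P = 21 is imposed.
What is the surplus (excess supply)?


At P = 21:
Qd = 104 - 3*21 = 41
Qs = 15 + 4*21 = 99
Surplus = Qs - Qd = 99 - 41 = 58

58


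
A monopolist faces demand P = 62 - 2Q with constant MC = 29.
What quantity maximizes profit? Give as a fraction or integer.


TR = P*Q = (62 - 2Q)Q = 62Q - 2Q^2
MR = dTR/dQ = 62 - 4Q
Set MR = MC:
62 - 4Q = 29
33 = 4Q
Q* = 33/4 = 33/4

33/4


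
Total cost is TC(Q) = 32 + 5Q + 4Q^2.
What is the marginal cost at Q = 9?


MC = dTC/dQ = 5 + 2*4*Q
At Q = 9:
MC = 5 + 8*9
MC = 5 + 72 = 77

77


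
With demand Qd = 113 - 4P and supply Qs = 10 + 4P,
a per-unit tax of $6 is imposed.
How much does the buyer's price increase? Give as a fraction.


With a per-unit tax, the buyer's price increase depends on relative slopes.
Supply slope: d = 4, Demand slope: b = 4
Buyer's price increase = d * tax / (b + d)
= 4 * 6 / (4 + 4)
= 24 / 8 = 3

3


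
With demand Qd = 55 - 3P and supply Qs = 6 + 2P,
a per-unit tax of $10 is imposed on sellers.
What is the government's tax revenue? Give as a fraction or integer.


With tax on sellers, new supply: Qs' = 6 + 2(P - 10)
= 2P - 14
New equilibrium quantity:
Q_new = 68/5
Tax revenue = tax * Q_new = 10 * 68/5 = 136

136


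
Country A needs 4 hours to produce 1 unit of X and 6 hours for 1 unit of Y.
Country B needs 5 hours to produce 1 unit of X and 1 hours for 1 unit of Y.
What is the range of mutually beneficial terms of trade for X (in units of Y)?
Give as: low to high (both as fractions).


Opportunity cost of X for Country A = hours_X / hours_Y = 4/6 = 2/3 units of Y
Opportunity cost of X for Country B = hours_X / hours_Y = 5/1 = 5 units of Y
Terms of trade must be between the two opportunity costs.
Range: 2/3 to 5

2/3 to 5


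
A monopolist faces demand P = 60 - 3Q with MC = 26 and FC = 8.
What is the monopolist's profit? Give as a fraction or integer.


MR = MC: 60 - 6Q = 26
Q* = 17/3
P* = 60 - 3*17/3 = 43
Profit = (P* - MC)*Q* - FC
= (43 - 26)*17/3 - 8
= 17*17/3 - 8
= 289/3 - 8 = 265/3

265/3


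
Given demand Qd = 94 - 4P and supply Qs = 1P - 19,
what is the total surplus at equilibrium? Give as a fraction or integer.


Find equilibrium: 94 - 4P = 1P - 19
94 + 19 = 5P
P* = 113/5 = 113/5
Q* = 1*113/5 - 19 = 18/5
Inverse demand: P = 47/2 - Q/4, so P_max = 47/2
Inverse supply: P = 19 + Q/1, so P_min = 19
CS = (1/2) * 18/5 * (47/2 - 113/5) = 81/50
PS = (1/2) * 18/5 * (113/5 - 19) = 162/25
TS = CS + PS = 81/50 + 162/25 = 81/10

81/10


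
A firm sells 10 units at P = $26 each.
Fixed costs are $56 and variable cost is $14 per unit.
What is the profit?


Total Revenue = P * Q = 26 * 10 = $260
Total Cost = FC + VC*Q = 56 + 14*10 = $196
Profit = TR - TC = 260 - 196 = $64

$64


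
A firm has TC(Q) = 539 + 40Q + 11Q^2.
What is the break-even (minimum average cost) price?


AC(Q) = 539/Q + 40 + 11Q
To minimize: dAC/dQ = -539/Q^2 + 11 = 0
Q^2 = 539/11 = 49
Q* = 7
Min AC = 539/7 + 40 + 11*7
Min AC = 77 + 40 + 77 = 194

194


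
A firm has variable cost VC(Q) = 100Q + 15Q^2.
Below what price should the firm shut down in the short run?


AVC(Q) = VC(Q)/Q = 100 + 15Q
AVC is increasing in Q, so minimum AVC is at Q -> 0+.
Min AVC = 100
The firm should shut down if P < 100.

100


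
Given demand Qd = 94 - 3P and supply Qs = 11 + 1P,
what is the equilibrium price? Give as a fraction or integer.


At equilibrium, Qd = Qs.
94 - 3P = 11 + 1P
94 - 11 = 3P + 1P
83 = 4P
P* = 83/4 = 83/4

83/4


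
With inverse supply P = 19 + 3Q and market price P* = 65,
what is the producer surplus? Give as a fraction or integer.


Minimum supply price (at Q=0): P_min = 19
Quantity supplied at P* = 65:
Q* = (65 - 19)/3 = 46/3
PS = (1/2) * Q* * (P* - P_min)
PS = (1/2) * 46/3 * (65 - 19)
PS = (1/2) * 46/3 * 46 = 1058/3

1058/3


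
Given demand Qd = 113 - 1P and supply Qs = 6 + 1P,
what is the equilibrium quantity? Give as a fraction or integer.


First find equilibrium price:
113 - 1P = 6 + 1P
P* = 107/2 = 107/2
Then substitute into demand:
Q* = 113 - 1 * 107/2 = 119/2

119/2


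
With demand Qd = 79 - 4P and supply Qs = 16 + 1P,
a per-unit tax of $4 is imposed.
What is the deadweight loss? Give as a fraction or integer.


Pre-tax equilibrium quantity: Q* = 143/5
Post-tax equilibrium quantity: Q_tax = 127/5
Reduction in quantity: Q* - Q_tax = 16/5
DWL = (1/2) * tax * (Q* - Q_tax)
DWL = (1/2) * 4 * 16/5 = 32/5

32/5


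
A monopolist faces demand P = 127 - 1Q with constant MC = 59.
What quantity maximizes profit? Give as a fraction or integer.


TR = P*Q = (127 - 1Q)Q = 127Q - 1Q^2
MR = dTR/dQ = 127 - 2Q
Set MR = MC:
127 - 2Q = 59
68 = 2Q
Q* = 68/2 = 34

34


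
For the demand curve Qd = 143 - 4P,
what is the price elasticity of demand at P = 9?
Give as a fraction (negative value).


dQ/dP = -4
At P = 9: Q = 143 - 4*9 = 107
E = (dQ/dP)(P/Q) = (-4)(9/107) = -36/107

-36/107


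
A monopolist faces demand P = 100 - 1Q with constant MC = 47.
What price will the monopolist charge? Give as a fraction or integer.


MR = 100 - 2Q
Set MR = MC: 100 - 2Q = 47
Q* = 53/2
Substitute into demand:
P* = 100 - 1*53/2 = 147/2

147/2


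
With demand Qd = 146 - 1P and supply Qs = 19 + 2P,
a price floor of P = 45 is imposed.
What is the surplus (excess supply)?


At P = 45:
Qd = 146 - 1*45 = 101
Qs = 19 + 2*45 = 109
Surplus = Qs - Qd = 109 - 101 = 8

8


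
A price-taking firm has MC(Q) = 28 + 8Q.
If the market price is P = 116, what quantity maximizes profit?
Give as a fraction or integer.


In perfect competition, profit is maximized where P = MC.
116 = 28 + 8Q
88 = 8Q
Q* = 88/8 = 11

11


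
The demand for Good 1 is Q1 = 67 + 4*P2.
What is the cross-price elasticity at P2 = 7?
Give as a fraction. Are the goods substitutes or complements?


dQ1/dP2 = 4
At P2 = 7: Q1 = 67 + 4*7 = 95
Exy = (dQ1/dP2)(P2/Q1) = 4 * 7 / 95 = 28/95
Since Exy > 0, the goods are substitutes.

28/95 (substitutes)


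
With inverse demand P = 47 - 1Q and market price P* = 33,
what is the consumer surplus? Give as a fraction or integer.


Maximum willingness to pay (at Q=0): P_max = 47
Quantity demanded at P* = 33:
Q* = (47 - 33)/1 = 14
CS = (1/2) * Q* * (P_max - P*)
CS = (1/2) * 14 * (47 - 33)
CS = (1/2) * 14 * 14 = 98

98


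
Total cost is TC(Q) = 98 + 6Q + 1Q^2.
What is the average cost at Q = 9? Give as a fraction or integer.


TC(9) = 98 + 6*9 + 1*9^2
TC(9) = 98 + 54 + 81 = 233
AC = TC/Q = 233/9 = 233/9

233/9


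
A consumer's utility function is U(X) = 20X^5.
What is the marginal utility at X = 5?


MU = dU/dX = 20*5*X^(5-1)
MU = 100*X^4
At X = 5:
MU = 100 * 5^4
MU = 100 * 625 = 62500

62500


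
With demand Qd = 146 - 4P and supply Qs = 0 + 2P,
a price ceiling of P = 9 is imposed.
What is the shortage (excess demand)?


At P = 9:
Qd = 146 - 4*9 = 110
Qs = 0 + 2*9 = 18
Shortage = Qd - Qs = 110 - 18 = 92

92


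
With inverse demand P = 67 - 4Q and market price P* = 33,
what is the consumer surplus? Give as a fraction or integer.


Maximum willingness to pay (at Q=0): P_max = 67
Quantity demanded at P* = 33:
Q* = (67 - 33)/4 = 17/2
CS = (1/2) * Q* * (P_max - P*)
CS = (1/2) * 17/2 * (67 - 33)
CS = (1/2) * 17/2 * 34 = 289/2

289/2


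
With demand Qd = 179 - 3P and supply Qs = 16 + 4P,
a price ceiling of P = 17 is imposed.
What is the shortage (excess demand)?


At P = 17:
Qd = 179 - 3*17 = 128
Qs = 16 + 4*17 = 84
Shortage = Qd - Qs = 128 - 84 = 44

44


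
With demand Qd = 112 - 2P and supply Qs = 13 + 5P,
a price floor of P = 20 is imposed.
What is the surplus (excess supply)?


At P = 20:
Qd = 112 - 2*20 = 72
Qs = 13 + 5*20 = 113
Surplus = Qs - Qd = 113 - 72 = 41

41


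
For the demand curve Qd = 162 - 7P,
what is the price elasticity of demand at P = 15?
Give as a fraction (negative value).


dQ/dP = -7
At P = 15: Q = 162 - 7*15 = 57
E = (dQ/dP)(P/Q) = (-7)(15/57) = -35/19

-35/19


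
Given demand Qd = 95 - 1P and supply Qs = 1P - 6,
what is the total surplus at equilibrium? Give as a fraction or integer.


Find equilibrium: 95 - 1P = 1P - 6
95 + 6 = 2P
P* = 101/2 = 101/2
Q* = 1*101/2 - 6 = 89/2
Inverse demand: P = 95 - Q/1, so P_max = 95
Inverse supply: P = 6 + Q/1, so P_min = 6
CS = (1/2) * 89/2 * (95 - 101/2) = 7921/8
PS = (1/2) * 89/2 * (101/2 - 6) = 7921/8
TS = CS + PS = 7921/8 + 7921/8 = 7921/4

7921/4


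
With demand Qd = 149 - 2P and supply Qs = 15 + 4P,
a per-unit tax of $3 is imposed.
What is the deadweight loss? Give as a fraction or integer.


Pre-tax equilibrium quantity: Q* = 313/3
Post-tax equilibrium quantity: Q_tax = 301/3
Reduction in quantity: Q* - Q_tax = 4
DWL = (1/2) * tax * (Q* - Q_tax)
DWL = (1/2) * 3 * 4 = 6

6


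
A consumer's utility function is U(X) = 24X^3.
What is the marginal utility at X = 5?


MU = dU/dX = 24*3*X^(3-1)
MU = 72*X^2
At X = 5:
MU = 72 * 5^2
MU = 72 * 25 = 1800

1800


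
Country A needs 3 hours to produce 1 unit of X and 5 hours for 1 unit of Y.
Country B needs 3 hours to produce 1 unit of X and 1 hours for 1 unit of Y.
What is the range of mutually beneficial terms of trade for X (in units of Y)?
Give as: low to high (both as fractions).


Opportunity cost of X for Country A = hours_X / hours_Y = 3/5 = 3/5 units of Y
Opportunity cost of X for Country B = hours_X / hours_Y = 3/1 = 3 units of Y
Terms of trade must be between the two opportunity costs.
Range: 3/5 to 3

3/5 to 3


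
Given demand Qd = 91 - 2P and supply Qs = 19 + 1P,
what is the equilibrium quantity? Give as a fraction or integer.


First find equilibrium price:
91 - 2P = 19 + 1P
P* = 72/3 = 24
Then substitute into demand:
Q* = 91 - 2 * 24 = 43

43


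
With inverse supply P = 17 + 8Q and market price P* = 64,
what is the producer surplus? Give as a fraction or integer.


Minimum supply price (at Q=0): P_min = 17
Quantity supplied at P* = 64:
Q* = (64 - 17)/8 = 47/8
PS = (1/2) * Q* * (P* - P_min)
PS = (1/2) * 47/8 * (64 - 17)
PS = (1/2) * 47/8 * 47 = 2209/16

2209/16


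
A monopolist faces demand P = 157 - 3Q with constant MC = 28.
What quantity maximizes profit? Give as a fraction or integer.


TR = P*Q = (157 - 3Q)Q = 157Q - 3Q^2
MR = dTR/dQ = 157 - 6Q
Set MR = MC:
157 - 6Q = 28
129 = 6Q
Q* = 129/6 = 43/2

43/2


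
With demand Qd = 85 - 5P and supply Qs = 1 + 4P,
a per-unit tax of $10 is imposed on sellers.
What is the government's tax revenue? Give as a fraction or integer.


With tax on sellers, new supply: Qs' = 1 + 4(P - 10)
= 4P - 39
New equilibrium quantity:
Q_new = 145/9
Tax revenue = tax * Q_new = 10 * 145/9 = 1450/9

1450/9


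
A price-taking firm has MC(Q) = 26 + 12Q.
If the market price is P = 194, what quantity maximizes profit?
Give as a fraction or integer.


In perfect competition, profit is maximized where P = MC.
194 = 26 + 12Q
168 = 12Q
Q* = 168/12 = 14

14


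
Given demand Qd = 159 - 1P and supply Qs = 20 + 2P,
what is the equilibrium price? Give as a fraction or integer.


At equilibrium, Qd = Qs.
159 - 1P = 20 + 2P
159 - 20 = 1P + 2P
139 = 3P
P* = 139/3 = 139/3

139/3


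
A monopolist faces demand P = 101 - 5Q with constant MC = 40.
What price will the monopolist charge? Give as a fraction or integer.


MR = 101 - 10Q
Set MR = MC: 101 - 10Q = 40
Q* = 61/10
Substitute into demand:
P* = 101 - 5*61/10 = 141/2

141/2


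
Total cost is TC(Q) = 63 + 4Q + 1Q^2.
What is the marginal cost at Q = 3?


MC = dTC/dQ = 4 + 2*1*Q
At Q = 3:
MC = 4 + 2*3
MC = 4 + 6 = 10

10


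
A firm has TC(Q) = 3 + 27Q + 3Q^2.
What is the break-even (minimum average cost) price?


AC(Q) = 3/Q + 27 + 3Q
To minimize: dAC/dQ = -3/Q^2 + 3 = 0
Q^2 = 3/3 = 1
Q* = 1
Min AC = 3/1 + 27 + 3*1
Min AC = 3 + 27 + 3 = 33

33


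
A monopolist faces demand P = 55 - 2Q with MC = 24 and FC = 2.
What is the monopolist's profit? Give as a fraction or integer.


MR = MC: 55 - 4Q = 24
Q* = 31/4
P* = 55 - 2*31/4 = 79/2
Profit = (P* - MC)*Q* - FC
= (79/2 - 24)*31/4 - 2
= 31/2*31/4 - 2
= 961/8 - 2 = 945/8

945/8


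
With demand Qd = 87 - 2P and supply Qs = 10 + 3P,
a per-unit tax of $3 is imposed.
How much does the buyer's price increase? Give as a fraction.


With a per-unit tax, the buyer's price increase depends on relative slopes.
Supply slope: d = 3, Demand slope: b = 2
Buyer's price increase = d * tax / (b + d)
= 3 * 3 / (2 + 3)
= 9 / 5 = 9/5

9/5


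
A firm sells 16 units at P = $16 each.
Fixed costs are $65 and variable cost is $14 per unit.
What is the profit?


Total Revenue = P * Q = 16 * 16 = $256
Total Cost = FC + VC*Q = 65 + 14*16 = $289
Profit = TR - TC = 256 - 289 = $-33

$-33


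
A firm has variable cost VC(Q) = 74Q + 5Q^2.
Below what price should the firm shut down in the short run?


AVC(Q) = VC(Q)/Q = 74 + 5Q
AVC is increasing in Q, so minimum AVC is at Q -> 0+.
Min AVC = 74
The firm should shut down if P < 74.

74


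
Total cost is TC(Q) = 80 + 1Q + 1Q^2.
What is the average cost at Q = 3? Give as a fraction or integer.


TC(3) = 80 + 1*3 + 1*3^2
TC(3) = 80 + 3 + 9 = 92
AC = TC/Q = 92/3 = 92/3

92/3


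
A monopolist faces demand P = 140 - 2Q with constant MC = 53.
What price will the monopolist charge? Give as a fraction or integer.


MR = 140 - 4Q
Set MR = MC: 140 - 4Q = 53
Q* = 87/4
Substitute into demand:
P* = 140 - 2*87/4 = 193/2

193/2


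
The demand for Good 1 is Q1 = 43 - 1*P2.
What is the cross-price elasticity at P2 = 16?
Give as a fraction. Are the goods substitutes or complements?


dQ1/dP2 = -1
At P2 = 16: Q1 = 43 - 1*16 = 27
Exy = (dQ1/dP2)(P2/Q1) = -1 * 16 / 27 = -16/27
Since Exy < 0, the goods are complements.

-16/27 (complements)


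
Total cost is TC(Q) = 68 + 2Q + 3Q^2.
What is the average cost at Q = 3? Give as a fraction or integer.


TC(3) = 68 + 2*3 + 3*3^2
TC(3) = 68 + 6 + 27 = 101
AC = TC/Q = 101/3 = 101/3

101/3


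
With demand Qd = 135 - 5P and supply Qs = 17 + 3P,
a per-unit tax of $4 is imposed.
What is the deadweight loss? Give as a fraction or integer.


Pre-tax equilibrium quantity: Q* = 245/4
Post-tax equilibrium quantity: Q_tax = 215/4
Reduction in quantity: Q* - Q_tax = 15/2
DWL = (1/2) * tax * (Q* - Q_tax)
DWL = (1/2) * 4 * 15/2 = 15

15


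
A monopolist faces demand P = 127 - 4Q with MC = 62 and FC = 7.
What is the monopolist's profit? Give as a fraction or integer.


MR = MC: 127 - 8Q = 62
Q* = 65/8
P* = 127 - 4*65/8 = 189/2
Profit = (P* - MC)*Q* - FC
= (189/2 - 62)*65/8 - 7
= 65/2*65/8 - 7
= 4225/16 - 7 = 4113/16

4113/16


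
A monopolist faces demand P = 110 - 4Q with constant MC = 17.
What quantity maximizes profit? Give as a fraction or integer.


TR = P*Q = (110 - 4Q)Q = 110Q - 4Q^2
MR = dTR/dQ = 110 - 8Q
Set MR = MC:
110 - 8Q = 17
93 = 8Q
Q* = 93/8 = 93/8

93/8


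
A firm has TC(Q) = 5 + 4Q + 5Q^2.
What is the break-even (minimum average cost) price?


AC(Q) = 5/Q + 4 + 5Q
To minimize: dAC/dQ = -5/Q^2 + 5 = 0
Q^2 = 5/5 = 1
Q* = 1
Min AC = 5/1 + 4 + 5*1
Min AC = 5 + 4 + 5 = 14

14


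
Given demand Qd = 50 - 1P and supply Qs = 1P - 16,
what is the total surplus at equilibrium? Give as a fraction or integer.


Find equilibrium: 50 - 1P = 1P - 16
50 + 16 = 2P
P* = 66/2 = 33
Q* = 1*33 - 16 = 17
Inverse demand: P = 50 - Q/1, so P_max = 50
Inverse supply: P = 16 + Q/1, so P_min = 16
CS = (1/2) * 17 * (50 - 33) = 289/2
PS = (1/2) * 17 * (33 - 16) = 289/2
TS = CS + PS = 289/2 + 289/2 = 289

289


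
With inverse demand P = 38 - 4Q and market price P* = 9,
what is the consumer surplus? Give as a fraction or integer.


Maximum willingness to pay (at Q=0): P_max = 38
Quantity demanded at P* = 9:
Q* = (38 - 9)/4 = 29/4
CS = (1/2) * Q* * (P_max - P*)
CS = (1/2) * 29/4 * (38 - 9)
CS = (1/2) * 29/4 * 29 = 841/8

841/8


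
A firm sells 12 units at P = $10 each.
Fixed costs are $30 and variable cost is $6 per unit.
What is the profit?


Total Revenue = P * Q = 10 * 12 = $120
Total Cost = FC + VC*Q = 30 + 6*12 = $102
Profit = TR - TC = 120 - 102 = $18

$18


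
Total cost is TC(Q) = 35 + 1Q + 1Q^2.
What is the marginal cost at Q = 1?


MC = dTC/dQ = 1 + 2*1*Q
At Q = 1:
MC = 1 + 2*1
MC = 1 + 2 = 3

3


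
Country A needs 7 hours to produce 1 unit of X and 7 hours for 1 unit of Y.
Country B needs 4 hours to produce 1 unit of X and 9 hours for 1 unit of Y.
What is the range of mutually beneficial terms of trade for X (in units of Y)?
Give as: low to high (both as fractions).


Opportunity cost of X for Country A = hours_X / hours_Y = 7/7 = 1 units of Y
Opportunity cost of X for Country B = hours_X / hours_Y = 4/9 = 4/9 units of Y
Terms of trade must be between the two opportunity costs.
Range: 4/9 to 1

4/9 to 1


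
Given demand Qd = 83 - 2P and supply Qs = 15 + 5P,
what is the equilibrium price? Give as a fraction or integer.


At equilibrium, Qd = Qs.
83 - 2P = 15 + 5P
83 - 15 = 2P + 5P
68 = 7P
P* = 68/7 = 68/7

68/7


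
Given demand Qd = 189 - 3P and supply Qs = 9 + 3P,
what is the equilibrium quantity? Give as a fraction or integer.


First find equilibrium price:
189 - 3P = 9 + 3P
P* = 180/6 = 30
Then substitute into demand:
Q* = 189 - 3 * 30 = 99

99


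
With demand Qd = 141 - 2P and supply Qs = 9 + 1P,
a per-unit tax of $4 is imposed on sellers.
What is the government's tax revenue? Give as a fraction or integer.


With tax on sellers, new supply: Qs' = 9 + 1(P - 4)
= 5 + 1P
New equilibrium quantity:
Q_new = 151/3
Tax revenue = tax * Q_new = 4 * 151/3 = 604/3

604/3


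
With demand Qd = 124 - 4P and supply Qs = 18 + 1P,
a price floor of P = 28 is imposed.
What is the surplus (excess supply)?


At P = 28:
Qd = 124 - 4*28 = 12
Qs = 18 + 1*28 = 46
Surplus = Qs - Qd = 46 - 12 = 34

34


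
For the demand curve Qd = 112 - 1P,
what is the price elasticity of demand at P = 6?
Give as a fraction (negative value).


dQ/dP = -1
At P = 6: Q = 112 - 1*6 = 106
E = (dQ/dP)(P/Q) = (-1)(6/106) = -3/53

-3/53


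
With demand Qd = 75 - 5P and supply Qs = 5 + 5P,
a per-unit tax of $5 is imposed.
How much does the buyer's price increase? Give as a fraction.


With a per-unit tax, the buyer's price increase depends on relative slopes.
Supply slope: d = 5, Demand slope: b = 5
Buyer's price increase = d * tax / (b + d)
= 5 * 5 / (5 + 5)
= 25 / 10 = 5/2

5/2


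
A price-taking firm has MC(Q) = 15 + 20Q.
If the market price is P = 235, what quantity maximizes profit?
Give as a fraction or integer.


In perfect competition, profit is maximized where P = MC.
235 = 15 + 20Q
220 = 20Q
Q* = 220/20 = 11

11


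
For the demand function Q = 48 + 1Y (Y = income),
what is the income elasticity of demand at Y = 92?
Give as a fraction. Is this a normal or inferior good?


dQ/dY = 1
At Y = 92: Q = 48 + 1*92 = 140
Ey = (dQ/dY)(Y/Q) = 1 * 92 / 140 = 23/35
Since Ey > 0, this is a normal good.

23/35 (normal good)


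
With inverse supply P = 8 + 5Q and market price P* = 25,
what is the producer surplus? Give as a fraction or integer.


Minimum supply price (at Q=0): P_min = 8
Quantity supplied at P* = 25:
Q* = (25 - 8)/5 = 17/5
PS = (1/2) * Q* * (P* - P_min)
PS = (1/2) * 17/5 * (25 - 8)
PS = (1/2) * 17/5 * 17 = 289/10

289/10


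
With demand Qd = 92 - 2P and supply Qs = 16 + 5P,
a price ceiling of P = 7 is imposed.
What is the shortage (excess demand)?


At P = 7:
Qd = 92 - 2*7 = 78
Qs = 16 + 5*7 = 51
Shortage = Qd - Qs = 78 - 51 = 27

27


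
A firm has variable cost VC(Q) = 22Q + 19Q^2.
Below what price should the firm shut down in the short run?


AVC(Q) = VC(Q)/Q = 22 + 19Q
AVC is increasing in Q, so minimum AVC is at Q -> 0+.
Min AVC = 22
The firm should shut down if P < 22.

22


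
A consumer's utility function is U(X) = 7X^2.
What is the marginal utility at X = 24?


MU = dU/dX = 7*2*X^(2-1)
MU = 14*X^1
At X = 24:
MU = 14 * 24^1
MU = 14 * 24 = 336

336


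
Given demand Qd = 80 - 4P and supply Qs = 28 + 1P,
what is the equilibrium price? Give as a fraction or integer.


At equilibrium, Qd = Qs.
80 - 4P = 28 + 1P
80 - 28 = 4P + 1P
52 = 5P
P* = 52/5 = 52/5

52/5


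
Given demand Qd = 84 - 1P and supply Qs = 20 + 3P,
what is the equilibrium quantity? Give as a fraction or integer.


First find equilibrium price:
84 - 1P = 20 + 3P
P* = 64/4 = 16
Then substitute into demand:
Q* = 84 - 1 * 16 = 68

68


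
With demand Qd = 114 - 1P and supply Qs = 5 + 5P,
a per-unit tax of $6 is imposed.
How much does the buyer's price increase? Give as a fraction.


With a per-unit tax, the buyer's price increase depends on relative slopes.
Supply slope: d = 5, Demand slope: b = 1
Buyer's price increase = d * tax / (b + d)
= 5 * 6 / (1 + 5)
= 30 / 6 = 5

5


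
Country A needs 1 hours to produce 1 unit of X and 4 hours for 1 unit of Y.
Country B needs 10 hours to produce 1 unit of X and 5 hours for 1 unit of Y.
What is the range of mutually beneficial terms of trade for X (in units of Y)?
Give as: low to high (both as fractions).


Opportunity cost of X for Country A = hours_X / hours_Y = 1/4 = 1/4 units of Y
Opportunity cost of X for Country B = hours_X / hours_Y = 10/5 = 2 units of Y
Terms of trade must be between the two opportunity costs.
Range: 1/4 to 2

1/4 to 2


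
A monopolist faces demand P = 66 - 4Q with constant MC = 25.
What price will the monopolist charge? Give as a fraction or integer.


MR = 66 - 8Q
Set MR = MC: 66 - 8Q = 25
Q* = 41/8
Substitute into demand:
P* = 66 - 4*41/8 = 91/2

91/2


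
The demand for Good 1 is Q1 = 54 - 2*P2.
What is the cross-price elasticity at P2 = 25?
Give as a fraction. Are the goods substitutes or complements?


dQ1/dP2 = -2
At P2 = 25: Q1 = 54 - 2*25 = 4
Exy = (dQ1/dP2)(P2/Q1) = -2 * 25 / 4 = -25/2
Since Exy < 0, the goods are complements.

-25/2 (complements)


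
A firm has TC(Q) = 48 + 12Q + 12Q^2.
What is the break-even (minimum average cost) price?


AC(Q) = 48/Q + 12 + 12Q
To minimize: dAC/dQ = -48/Q^2 + 12 = 0
Q^2 = 48/12 = 4
Q* = 2
Min AC = 48/2 + 12 + 12*2
Min AC = 24 + 12 + 24 = 60

60


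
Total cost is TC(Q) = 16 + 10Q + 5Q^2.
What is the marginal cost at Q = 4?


MC = dTC/dQ = 10 + 2*5*Q
At Q = 4:
MC = 10 + 10*4
MC = 10 + 40 = 50

50


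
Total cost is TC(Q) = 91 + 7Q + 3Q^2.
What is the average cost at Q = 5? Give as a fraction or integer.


TC(5) = 91 + 7*5 + 3*5^2
TC(5) = 91 + 35 + 75 = 201
AC = TC/Q = 201/5 = 201/5

201/5


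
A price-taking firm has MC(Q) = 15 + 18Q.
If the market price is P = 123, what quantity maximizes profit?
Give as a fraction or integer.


In perfect competition, profit is maximized where P = MC.
123 = 15 + 18Q
108 = 18Q
Q* = 108/18 = 6

6


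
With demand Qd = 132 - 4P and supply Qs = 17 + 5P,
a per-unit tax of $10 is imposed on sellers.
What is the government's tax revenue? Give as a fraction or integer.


With tax on sellers, new supply: Qs' = 17 + 5(P - 10)
= 5P - 33
New equilibrium quantity:
Q_new = 176/3
Tax revenue = tax * Q_new = 10 * 176/3 = 1760/3

1760/3


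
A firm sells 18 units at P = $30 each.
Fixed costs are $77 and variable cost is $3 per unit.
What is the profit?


Total Revenue = P * Q = 30 * 18 = $540
Total Cost = FC + VC*Q = 77 + 3*18 = $131
Profit = TR - TC = 540 - 131 = $409

$409


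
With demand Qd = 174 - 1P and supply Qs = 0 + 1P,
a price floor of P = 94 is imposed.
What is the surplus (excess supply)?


At P = 94:
Qd = 174 - 1*94 = 80
Qs = 0 + 1*94 = 94
Surplus = Qs - Qd = 94 - 80 = 14

14


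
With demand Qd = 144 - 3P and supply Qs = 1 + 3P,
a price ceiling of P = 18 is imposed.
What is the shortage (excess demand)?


At P = 18:
Qd = 144 - 3*18 = 90
Qs = 1 + 3*18 = 55
Shortage = Qd - Qs = 90 - 55 = 35

35


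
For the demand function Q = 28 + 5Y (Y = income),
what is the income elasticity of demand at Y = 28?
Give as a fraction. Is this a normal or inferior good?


dQ/dY = 5
At Y = 28: Q = 28 + 5*28 = 168
Ey = (dQ/dY)(Y/Q) = 5 * 28 / 168 = 5/6
Since Ey > 0, this is a normal good.

5/6 (normal good)


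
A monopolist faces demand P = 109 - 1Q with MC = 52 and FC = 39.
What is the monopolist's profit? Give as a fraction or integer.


MR = MC: 109 - 2Q = 52
Q* = 57/2
P* = 109 - 1*57/2 = 161/2
Profit = (P* - MC)*Q* - FC
= (161/2 - 52)*57/2 - 39
= 57/2*57/2 - 39
= 3249/4 - 39 = 3093/4

3093/4


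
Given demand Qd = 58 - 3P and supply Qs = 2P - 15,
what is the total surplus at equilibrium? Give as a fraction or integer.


Find equilibrium: 58 - 3P = 2P - 15
58 + 15 = 5P
P* = 73/5 = 73/5
Q* = 2*73/5 - 15 = 71/5
Inverse demand: P = 58/3 - Q/3, so P_max = 58/3
Inverse supply: P = 15/2 + Q/2, so P_min = 15/2
CS = (1/2) * 71/5 * (58/3 - 73/5) = 5041/150
PS = (1/2) * 71/5 * (73/5 - 15/2) = 5041/100
TS = CS + PS = 5041/150 + 5041/100 = 5041/60

5041/60


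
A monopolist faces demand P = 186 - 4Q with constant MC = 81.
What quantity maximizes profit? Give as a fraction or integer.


TR = P*Q = (186 - 4Q)Q = 186Q - 4Q^2
MR = dTR/dQ = 186 - 8Q
Set MR = MC:
186 - 8Q = 81
105 = 8Q
Q* = 105/8 = 105/8

105/8


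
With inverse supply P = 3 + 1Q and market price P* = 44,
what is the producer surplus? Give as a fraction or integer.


Minimum supply price (at Q=0): P_min = 3
Quantity supplied at P* = 44:
Q* = (44 - 3)/1 = 41
PS = (1/2) * Q* * (P* - P_min)
PS = (1/2) * 41 * (44 - 3)
PS = (1/2) * 41 * 41 = 1681/2

1681/2


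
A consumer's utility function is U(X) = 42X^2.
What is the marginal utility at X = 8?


MU = dU/dX = 42*2*X^(2-1)
MU = 84*X^1
At X = 8:
MU = 84 * 8^1
MU = 84 * 8 = 672

672


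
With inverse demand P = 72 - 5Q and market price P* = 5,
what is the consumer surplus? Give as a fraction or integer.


Maximum willingness to pay (at Q=0): P_max = 72
Quantity demanded at P* = 5:
Q* = (72 - 5)/5 = 67/5
CS = (1/2) * Q* * (P_max - P*)
CS = (1/2) * 67/5 * (72 - 5)
CS = (1/2) * 67/5 * 67 = 4489/10

4489/10


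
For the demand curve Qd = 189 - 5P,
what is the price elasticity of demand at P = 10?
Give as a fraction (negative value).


dQ/dP = -5
At P = 10: Q = 189 - 5*10 = 139
E = (dQ/dP)(P/Q) = (-5)(10/139) = -50/139

-50/139


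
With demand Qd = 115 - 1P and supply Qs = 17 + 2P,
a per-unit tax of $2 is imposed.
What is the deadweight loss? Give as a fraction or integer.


Pre-tax equilibrium quantity: Q* = 247/3
Post-tax equilibrium quantity: Q_tax = 81
Reduction in quantity: Q* - Q_tax = 4/3
DWL = (1/2) * tax * (Q* - Q_tax)
DWL = (1/2) * 2 * 4/3 = 4/3

4/3


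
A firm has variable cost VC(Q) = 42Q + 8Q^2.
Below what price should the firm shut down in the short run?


AVC(Q) = VC(Q)/Q = 42 + 8Q
AVC is increasing in Q, so minimum AVC is at Q -> 0+.
Min AVC = 42
The firm should shut down if P < 42.

42


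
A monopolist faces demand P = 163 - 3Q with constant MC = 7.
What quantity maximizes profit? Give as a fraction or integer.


TR = P*Q = (163 - 3Q)Q = 163Q - 3Q^2
MR = dTR/dQ = 163 - 6Q
Set MR = MC:
163 - 6Q = 7
156 = 6Q
Q* = 156/6 = 26

26


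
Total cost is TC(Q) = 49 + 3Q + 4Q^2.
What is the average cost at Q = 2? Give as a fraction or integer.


TC(2) = 49 + 3*2 + 4*2^2
TC(2) = 49 + 6 + 16 = 71
AC = TC/Q = 71/2 = 71/2

71/2


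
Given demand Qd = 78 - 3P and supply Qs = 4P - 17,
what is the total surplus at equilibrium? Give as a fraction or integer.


Find equilibrium: 78 - 3P = 4P - 17
78 + 17 = 7P
P* = 95/7 = 95/7
Q* = 4*95/7 - 17 = 261/7
Inverse demand: P = 26 - Q/3, so P_max = 26
Inverse supply: P = 17/4 + Q/4, so P_min = 17/4
CS = (1/2) * 261/7 * (26 - 95/7) = 22707/98
PS = (1/2) * 261/7 * (95/7 - 17/4) = 68121/392
TS = CS + PS = 22707/98 + 68121/392 = 22707/56

22707/56


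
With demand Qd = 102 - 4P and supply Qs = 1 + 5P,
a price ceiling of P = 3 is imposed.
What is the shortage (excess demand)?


At P = 3:
Qd = 102 - 4*3 = 90
Qs = 1 + 5*3 = 16
Shortage = Qd - Qs = 90 - 16 = 74

74


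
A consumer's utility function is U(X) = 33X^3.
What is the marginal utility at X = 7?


MU = dU/dX = 33*3*X^(3-1)
MU = 99*X^2
At X = 7:
MU = 99 * 7^2
MU = 99 * 49 = 4851

4851


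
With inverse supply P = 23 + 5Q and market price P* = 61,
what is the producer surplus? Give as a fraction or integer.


Minimum supply price (at Q=0): P_min = 23
Quantity supplied at P* = 61:
Q* = (61 - 23)/5 = 38/5
PS = (1/2) * Q* * (P* - P_min)
PS = (1/2) * 38/5 * (61 - 23)
PS = (1/2) * 38/5 * 38 = 722/5

722/5


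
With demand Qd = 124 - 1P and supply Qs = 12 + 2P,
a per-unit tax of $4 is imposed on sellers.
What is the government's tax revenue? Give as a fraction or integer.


With tax on sellers, new supply: Qs' = 12 + 2(P - 4)
= 4 + 2P
New equilibrium quantity:
Q_new = 84
Tax revenue = tax * Q_new = 4 * 84 = 336

336


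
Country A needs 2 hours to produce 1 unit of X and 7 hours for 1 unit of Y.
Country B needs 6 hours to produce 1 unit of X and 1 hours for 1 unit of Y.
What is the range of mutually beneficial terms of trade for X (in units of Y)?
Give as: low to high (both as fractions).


Opportunity cost of X for Country A = hours_X / hours_Y = 2/7 = 2/7 units of Y
Opportunity cost of X for Country B = hours_X / hours_Y = 6/1 = 6 units of Y
Terms of trade must be between the two opportunity costs.
Range: 2/7 to 6

2/7 to 6


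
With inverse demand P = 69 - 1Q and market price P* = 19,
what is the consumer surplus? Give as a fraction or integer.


Maximum willingness to pay (at Q=0): P_max = 69
Quantity demanded at P* = 19:
Q* = (69 - 19)/1 = 50
CS = (1/2) * Q* * (P_max - P*)
CS = (1/2) * 50 * (69 - 19)
CS = (1/2) * 50 * 50 = 1250

1250


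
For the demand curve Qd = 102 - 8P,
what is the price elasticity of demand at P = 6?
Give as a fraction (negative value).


dQ/dP = -8
At P = 6: Q = 102 - 8*6 = 54
E = (dQ/dP)(P/Q) = (-8)(6/54) = -8/9

-8/9


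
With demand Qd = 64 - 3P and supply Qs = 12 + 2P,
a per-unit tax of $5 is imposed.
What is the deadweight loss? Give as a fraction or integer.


Pre-tax equilibrium quantity: Q* = 164/5
Post-tax equilibrium quantity: Q_tax = 134/5
Reduction in quantity: Q* - Q_tax = 6
DWL = (1/2) * tax * (Q* - Q_tax)
DWL = (1/2) * 5 * 6 = 15

15


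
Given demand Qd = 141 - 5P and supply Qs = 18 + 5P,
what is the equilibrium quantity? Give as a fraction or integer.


First find equilibrium price:
141 - 5P = 18 + 5P
P* = 123/10 = 123/10
Then substitute into demand:
Q* = 141 - 5 * 123/10 = 159/2

159/2


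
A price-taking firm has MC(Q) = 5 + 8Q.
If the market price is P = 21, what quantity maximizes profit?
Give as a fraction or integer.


In perfect competition, profit is maximized where P = MC.
21 = 5 + 8Q
16 = 8Q
Q* = 16/8 = 2

2


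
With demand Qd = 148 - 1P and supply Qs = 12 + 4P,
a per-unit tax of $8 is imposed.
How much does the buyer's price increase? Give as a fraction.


With a per-unit tax, the buyer's price increase depends on relative slopes.
Supply slope: d = 4, Demand slope: b = 1
Buyer's price increase = d * tax / (b + d)
= 4 * 8 / (1 + 4)
= 32 / 5 = 32/5

32/5


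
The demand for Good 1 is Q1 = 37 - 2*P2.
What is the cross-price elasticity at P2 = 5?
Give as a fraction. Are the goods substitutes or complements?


dQ1/dP2 = -2
At P2 = 5: Q1 = 37 - 2*5 = 27
Exy = (dQ1/dP2)(P2/Q1) = -2 * 5 / 27 = -10/27
Since Exy < 0, the goods are complements.

-10/27 (complements)


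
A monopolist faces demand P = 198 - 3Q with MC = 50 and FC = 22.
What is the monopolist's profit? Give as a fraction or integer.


MR = MC: 198 - 6Q = 50
Q* = 74/3
P* = 198 - 3*74/3 = 124
Profit = (P* - MC)*Q* - FC
= (124 - 50)*74/3 - 22
= 74*74/3 - 22
= 5476/3 - 22 = 5410/3

5410/3


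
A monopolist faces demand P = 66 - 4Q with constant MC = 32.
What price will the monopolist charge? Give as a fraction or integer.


MR = 66 - 8Q
Set MR = MC: 66 - 8Q = 32
Q* = 17/4
Substitute into demand:
P* = 66 - 4*17/4 = 49

49


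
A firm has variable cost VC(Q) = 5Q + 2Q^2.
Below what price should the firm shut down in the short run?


AVC(Q) = VC(Q)/Q = 5 + 2Q
AVC is increasing in Q, so minimum AVC is at Q -> 0+.
Min AVC = 5
The firm should shut down if P < 5.

5


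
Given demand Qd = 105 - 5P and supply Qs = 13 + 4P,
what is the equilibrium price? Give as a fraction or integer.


At equilibrium, Qd = Qs.
105 - 5P = 13 + 4P
105 - 13 = 5P + 4P
92 = 9P
P* = 92/9 = 92/9

92/9


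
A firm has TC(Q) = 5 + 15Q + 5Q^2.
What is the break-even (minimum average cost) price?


AC(Q) = 5/Q + 15 + 5Q
To minimize: dAC/dQ = -5/Q^2 + 5 = 0
Q^2 = 5/5 = 1
Q* = 1
Min AC = 5/1 + 15 + 5*1
Min AC = 5 + 15 + 5 = 25

25


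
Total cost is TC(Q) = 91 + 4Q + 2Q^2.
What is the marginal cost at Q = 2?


MC = dTC/dQ = 4 + 2*2*Q
At Q = 2:
MC = 4 + 4*2
MC = 4 + 8 = 12

12


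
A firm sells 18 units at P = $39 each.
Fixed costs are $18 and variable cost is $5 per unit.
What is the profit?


Total Revenue = P * Q = 39 * 18 = $702
Total Cost = FC + VC*Q = 18 + 5*18 = $108
Profit = TR - TC = 702 - 108 = $594

$594


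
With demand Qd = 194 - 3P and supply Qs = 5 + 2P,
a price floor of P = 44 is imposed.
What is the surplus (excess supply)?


At P = 44:
Qd = 194 - 3*44 = 62
Qs = 5 + 2*44 = 93
Surplus = Qs - Qd = 93 - 62 = 31

31


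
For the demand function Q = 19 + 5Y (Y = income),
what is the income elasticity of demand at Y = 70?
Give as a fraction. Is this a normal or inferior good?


dQ/dY = 5
At Y = 70: Q = 19 + 5*70 = 369
Ey = (dQ/dY)(Y/Q) = 5 * 70 / 369 = 350/369
Since Ey > 0, this is a normal good.

350/369 (normal good)


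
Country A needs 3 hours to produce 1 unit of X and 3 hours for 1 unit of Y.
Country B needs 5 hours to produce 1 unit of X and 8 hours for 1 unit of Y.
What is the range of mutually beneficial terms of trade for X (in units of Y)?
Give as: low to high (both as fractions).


Opportunity cost of X for Country A = hours_X / hours_Y = 3/3 = 1 units of Y
Opportunity cost of X for Country B = hours_X / hours_Y = 5/8 = 5/8 units of Y
Terms of trade must be between the two opportunity costs.
Range: 5/8 to 1

5/8 to 1


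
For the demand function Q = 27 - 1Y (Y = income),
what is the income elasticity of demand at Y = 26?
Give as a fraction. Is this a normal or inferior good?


dQ/dY = -1
At Y = 26: Q = 27 - 1*26 = 1
Ey = (dQ/dY)(Y/Q) = -1 * 26 / 1 = -26
Since Ey < 0, this is a inferior good.

-26 (inferior good)


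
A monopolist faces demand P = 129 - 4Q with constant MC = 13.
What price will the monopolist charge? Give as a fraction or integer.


MR = 129 - 8Q
Set MR = MC: 129 - 8Q = 13
Q* = 29/2
Substitute into demand:
P* = 129 - 4*29/2 = 71

71


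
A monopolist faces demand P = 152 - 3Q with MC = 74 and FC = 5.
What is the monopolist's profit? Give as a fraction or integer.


MR = MC: 152 - 6Q = 74
Q* = 13
P* = 152 - 3*13 = 113
Profit = (P* - MC)*Q* - FC
= (113 - 74)*13 - 5
= 39*13 - 5
= 507 - 5 = 502

502


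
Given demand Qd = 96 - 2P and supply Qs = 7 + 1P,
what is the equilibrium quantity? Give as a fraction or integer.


First find equilibrium price:
96 - 2P = 7 + 1P
P* = 89/3 = 89/3
Then substitute into demand:
Q* = 96 - 2 * 89/3 = 110/3

110/3


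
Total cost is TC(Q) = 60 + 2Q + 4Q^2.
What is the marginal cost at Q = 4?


MC = dTC/dQ = 2 + 2*4*Q
At Q = 4:
MC = 2 + 8*4
MC = 2 + 32 = 34

34


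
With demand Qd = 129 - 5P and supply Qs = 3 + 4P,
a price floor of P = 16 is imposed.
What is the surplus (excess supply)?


At P = 16:
Qd = 129 - 5*16 = 49
Qs = 3 + 4*16 = 67
Surplus = Qs - Qd = 67 - 49 = 18

18


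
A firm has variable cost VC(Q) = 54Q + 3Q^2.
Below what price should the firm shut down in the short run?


AVC(Q) = VC(Q)/Q = 54 + 3Q
AVC is increasing in Q, so minimum AVC is at Q -> 0+.
Min AVC = 54
The firm should shut down if P < 54.

54


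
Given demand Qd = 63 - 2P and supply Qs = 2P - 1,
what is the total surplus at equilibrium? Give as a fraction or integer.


Find equilibrium: 63 - 2P = 2P - 1
63 + 1 = 4P
P* = 64/4 = 16
Q* = 2*16 - 1 = 31
Inverse demand: P = 63/2 - Q/2, so P_max = 63/2
Inverse supply: P = 1/2 + Q/2, so P_min = 1/2
CS = (1/2) * 31 * (63/2 - 16) = 961/4
PS = (1/2) * 31 * (16 - 1/2) = 961/4
TS = CS + PS = 961/4 + 961/4 = 961/2

961/2


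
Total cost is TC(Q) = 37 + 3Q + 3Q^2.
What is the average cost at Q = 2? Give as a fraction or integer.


TC(2) = 37 + 3*2 + 3*2^2
TC(2) = 37 + 6 + 12 = 55
AC = TC/Q = 55/2 = 55/2

55/2


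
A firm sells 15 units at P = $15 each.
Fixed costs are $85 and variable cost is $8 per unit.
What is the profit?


Total Revenue = P * Q = 15 * 15 = $225
Total Cost = FC + VC*Q = 85 + 8*15 = $205
Profit = TR - TC = 225 - 205 = $20

$20
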